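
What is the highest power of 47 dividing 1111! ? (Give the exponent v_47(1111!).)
v_47(1111!) = 23

Legendre's formula: v_p(n!) = Σ_{k ≥ 1} ⌊n / p^k⌋. For p = 47, n = 1111, the terms are:
  ⌊1111/47^1⌋ = ⌊1111/47⌋ = 23
(the next term ⌊1111/47^2⌋ = 0, terminating the sum). Summing: v_47(1111!) = 23 = 23.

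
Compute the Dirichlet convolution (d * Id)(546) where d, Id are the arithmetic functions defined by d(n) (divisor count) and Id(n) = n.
(d * Id)(546) = 2700

Divisors of 546: [1, 2, 3, 6, 7, 13, 14, 21, 26, 39, 42, 78, 91, 182, 273, 546]. For each d | 546:
  d = 1: d(1) · Id(546/1) = 1 · 546 = 546
  d = 2: d(2) · Id(546/2) = 2 · 273 = 546
  d = 3: d(3) · Id(546/3) = 2 · 182 = 364
  d = 6: d(6) · Id(546/6) = 4 · 91 = 364
  d = 7: d(7) · Id(546/7) = 2 · 78 = 156
  d = 13: d(13) · Id(546/13) = 2 · 42 = 84
  d = 14: d(14) · Id(546/14) = 4 · 39 = 156
  d = 21: d(21) · Id(546/21) = 4 · 26 = 104
  d = 26: d(26) · Id(546/26) = 4 · 21 = 84
  d = 39: d(39) · Id(546/39) = 4 · 14 = 56
  d = 42: d(42) · Id(546/42) = 8 · 13 = 104
  d = 78: d(78) · Id(546/78) = 8 · 7 = 56
  d = 91: d(91) · Id(546/91) = 4 · 6 = 24
  d = 182: d(182) · Id(546/182) = 8 · 3 = 24
  d = 273: d(273) · Id(546/273) = 8 · 2 = 16
  d = 546: d(546) · Id(546/546) = 16 · 1 = 16
Summing: (d * Id)(546) = 546 + 546 + 364 + 364 + 156 + 84 + 156 + 104 + 84 + 56 + 104 + 56 + 24 + 24 + 16 + 16 = 2700.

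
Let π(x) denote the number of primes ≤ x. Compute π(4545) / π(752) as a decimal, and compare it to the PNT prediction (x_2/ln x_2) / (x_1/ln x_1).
π(4545)/π(752) = 615/133 ≈ 4.6241;  PNT prediction ≈ 4.7528.

π(752) = 133 and π(4545) = 615, so π(4545)/π(752) ≈ 4.6241. The PNT-predicted ratio is (4545/ln(4545)) / (752/ln(752)) ≈ 4.7528. The two agree to within a few percent, as expected.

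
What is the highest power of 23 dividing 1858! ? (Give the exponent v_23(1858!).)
v_23(1858!) = 83

Legendre's formula: v_p(n!) = Σ_{k ≥ 1} ⌊n / p^k⌋. For p = 23, n = 1858, the terms are:
  ⌊1858/23^1⌋ = ⌊1858/23⌋ = 80
  ⌊1858/23^2⌋ = ⌊1858/529⌋ = 3
(the next term ⌊1858/23^3⌋ = 0, terminating the sum). Summing: v_23(1858!) = 80 + 3 = 83.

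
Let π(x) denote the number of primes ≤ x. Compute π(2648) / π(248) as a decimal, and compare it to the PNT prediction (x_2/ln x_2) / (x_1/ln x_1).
π(2648)/π(248) = 383/53 ≈ 7.2264;  PNT prediction ≈ 7.4692.

π(248) = 53 and π(2648) = 383, so π(2648)/π(248) ≈ 7.2264. The PNT-predicted ratio is (2648/ln(2648)) / (248/ln(248)) ≈ 7.4692. The two agree to within a few percent, as expected.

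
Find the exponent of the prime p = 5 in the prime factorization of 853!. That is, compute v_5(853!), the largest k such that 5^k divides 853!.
v_5(853!) = 211

Legendre's formula: v_p(n!) = Σ_{k ≥ 1} ⌊n / p^k⌋. For p = 5, n = 853, the terms are:
  ⌊853/5^1⌋ = ⌊853/5⌋ = 170
  ⌊853/5^2⌋ = ⌊853/25⌋ = 34
  ⌊853/5^3⌋ = ⌊853/125⌋ = 6
  ⌊853/5^4⌋ = ⌊853/625⌋ = 1
(the next term ⌊853/5^5⌋ = 0, terminating the sum). Summing: v_5(853!) = 170 + 34 + 6 + 1 = 211.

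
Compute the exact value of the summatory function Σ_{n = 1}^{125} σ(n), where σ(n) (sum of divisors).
Σ_{n ≤ 125} σ(n) = 12840

Compute σ(n) for each 1 ≤ n ≤ 125: σ(1) = 1, σ(2) = 3, σ(3) = 4, σ(4) = 7, σ(5) = 6, σ(6) = 12, σ(7) = 8, σ(8) = 15, σ(9) = 13, σ(10) = 18, σ(11) = 12, σ(12) = 28, σ(13) = 14, σ(14) = 24, σ(15) = 24, σ(16) = 31, σ(17) = 18, σ(18) = 39, σ(19) = 20, σ(20) = 42, σ(21) = 32, σ(22) = 36, σ(23) = 24, σ(24) = 60, σ(25) = 31, σ(26) = 42, σ(27) = 40, σ(28) = 56, σ(29) = 30, σ(30) = 72, σ(31) = 32, σ(32) = 63, σ(33) = 48, σ(34) = 54, σ(35) = 48, σ(36) = 91, σ(37) = 38, σ(38) = 60, σ(39) = 56, σ(40) = 90, σ(41) = 42, σ(42) = 96, σ(43) = 44, σ(44) = 84, σ(45) = 78, σ(46) = 72, σ(47) = 48, σ(48) = 124, σ(49) = 57, σ(50) = 93, σ(51) = 72, σ(52) = 98, σ(53) = 54, σ(54) = 120, σ(55) = 72, σ(56) = 120, σ(57) = 80, σ(58) = 90, σ(59) = 60, σ(60) = 168, σ(61) = 62, σ(62) = 96, σ(63) = 104, σ(64) = 127, σ(65) = 84, σ(66) = 144, σ(67) = 68, σ(68) = 126, σ(69) = 96, σ(70) = 144, σ(71) = 72, σ(72) = 195, σ(73) = 74, σ(74) = 114, σ(75) = 124, σ(76) = 140, σ(77) = 96, σ(78) = 168, σ(79) = 80, σ(80) = 186, σ(81) = 121, σ(82) = 126, σ(83) = 84, σ(84) = 224, σ(85) = 108, σ(86) = 132, σ(87) = 120, σ(88) = 180, σ(89) = 90, σ(90) = 234, σ(91) = 112, σ(92) = 168, σ(93) = 128, σ(94) = 144, σ(95) = 120, σ(96) = 252, σ(97) = 98, σ(98) = 171, σ(99) = 156, σ(100) = 217, σ(101) = 102, σ(102) = 216, σ(103) = 104, σ(104) = 210, σ(105) = 192, σ(106) = 162, σ(107) = 108, σ(108) = 280, σ(109) = 110, σ(110) = 216, σ(111) = 152, σ(112) = 248, σ(113) = 114, σ(114) = 240, σ(115) = 144, σ(116) = 210, σ(117) = 182, σ(118) = 180, σ(119) = 144, σ(120) = 360, σ(121) = 133, σ(122) = 186, σ(123) = 168, σ(124) = 224, σ(125) = 156. Summing all 125 values: 12840. (Average order: Σ_{n ≤ x} σ(n) ~ (π²/12) x². For x = 125, (π²/12)·125² ≈ 12851.05.)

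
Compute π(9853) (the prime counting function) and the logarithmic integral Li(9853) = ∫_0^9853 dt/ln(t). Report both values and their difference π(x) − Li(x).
π(9853) = 1215;  Li(9853) ≈ 1230.16;  π(x) − Li(x) ≈ -15.16.

Direct count of primes ≤ 9853 gives π(9853) = 1215. Numerical evaluation of the logarithmic integral gives Li(9853) ≈ 1230.16. The difference π(x) − Li(x) ≈ -15.16 is typically negative for small/moderate x (Li(x) overestimates), though Littlewood's theorem shows this sign changes infinitely often.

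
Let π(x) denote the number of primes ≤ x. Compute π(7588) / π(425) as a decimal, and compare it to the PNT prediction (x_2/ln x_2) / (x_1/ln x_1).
π(7588)/π(425) = 963/82 ≈ 11.7439;  PNT prediction ≈ 12.0943.

π(425) = 82 and π(7588) = 963, so π(7588)/π(425) ≈ 11.7439. The PNT-predicted ratio is (7588/ln(7588)) / (425/ln(425)) ≈ 12.0943. The two agree to within a few percent, as expected.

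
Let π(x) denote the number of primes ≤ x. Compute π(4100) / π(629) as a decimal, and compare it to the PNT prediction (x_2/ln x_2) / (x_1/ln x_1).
π(4100)/π(629) = 565/114 ≈ 4.9561;  PNT prediction ≈ 5.0494.

π(629) = 114 and π(4100) = 565, so π(4100)/π(629) ≈ 4.9561. The PNT-predicted ratio is (4100/ln(4100)) / (629/ln(629)) ≈ 5.0494. The two agree to within a few percent, as expected.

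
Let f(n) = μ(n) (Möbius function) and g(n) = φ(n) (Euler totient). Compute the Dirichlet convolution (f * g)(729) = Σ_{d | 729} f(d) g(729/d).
(μ * φ)(729) = 324

Divisors of 729: [1, 3, 9, 27, 81, 243, 729]. For each d | 729:
  d = 1: μ(1) · φ(729/1) = 1 · 486 = 486
  d = 3: μ(3) · φ(729/3) = -1 · 162 = -162
  d = 9: μ(9) · φ(729/9) = 0 · 54 = 0
  d = 27: μ(27) · φ(729/27) = 0 · 18 = 0
  d = 81: μ(81) · φ(729/81) = 0 · 6 = 0
  d = 243: μ(243) · φ(729/243) = 0 · 2 = 0
  d = 729: μ(729) · φ(729/729) = 0 · 1 = 0
Summing: (μ * φ)(729) = 486 + -162 + 0 + 0 + 0 + 0 + 0 = 324.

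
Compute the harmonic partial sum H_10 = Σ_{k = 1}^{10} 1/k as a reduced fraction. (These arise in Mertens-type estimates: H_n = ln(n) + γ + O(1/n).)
H_10 = 7381/2520

Direct summation: H_10 = 1 + 1/2 + ... + 1/10. The least common denominator is lcm(1, ..., 10) = 2520; over this denominator the numerator is 2520 + 1260 + 840 + 630 + 504 + 420 + 360 + 315 + 280 + 252 = 7381, so H_10 = 7381/2520 (already in lowest terms) ≈ 2.92897. (The PNT-adjacent estimate ln(10) + γ ≈ 2.87980 matches within O(1/n).)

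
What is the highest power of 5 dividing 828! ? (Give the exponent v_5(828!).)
v_5(828!) = 205

Legendre's formula: v_p(n!) = Σ_{k ≥ 1} ⌊n / p^k⌋. For p = 5, n = 828, the terms are:
  ⌊828/5^1⌋ = ⌊828/5⌋ = 165
  ⌊828/5^2⌋ = ⌊828/25⌋ = 33
  ⌊828/5^3⌋ = ⌊828/125⌋ = 6
  ⌊828/5^4⌋ = ⌊828/625⌋ = 1
(the next term ⌊828/5^5⌋ = 0, terminating the sum). Summing: v_5(828!) = 165 + 33 + 6 + 1 = 205.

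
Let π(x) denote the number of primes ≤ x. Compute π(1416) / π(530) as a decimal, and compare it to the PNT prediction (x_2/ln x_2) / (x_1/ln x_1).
π(1416)/π(530) = 223/99 ≈ 2.2525;  PNT prediction ≈ 2.3098.

π(530) = 99 and π(1416) = 223, so π(1416)/π(530) ≈ 2.2525. The PNT-predicted ratio is (1416/ln(1416)) / (530/ln(530)) ≈ 2.3098. The two agree to within a few percent, as expected.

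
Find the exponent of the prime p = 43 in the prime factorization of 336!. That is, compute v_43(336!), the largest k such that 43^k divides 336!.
v_43(336!) = 7

Legendre's formula: v_p(n!) = Σ_{k ≥ 1} ⌊n / p^k⌋. For p = 43, n = 336, the terms are:
  ⌊336/43^1⌋ = ⌊336/43⌋ = 7
(the next term ⌊336/43^2⌋ = 0, terminating the sum). Summing: v_43(336!) = 7 = 7.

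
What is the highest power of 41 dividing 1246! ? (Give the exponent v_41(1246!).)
v_41(1246!) = 30

Legendre's formula: v_p(n!) = Σ_{k ≥ 1} ⌊n / p^k⌋. For p = 41, n = 1246, the terms are:
  ⌊1246/41^1⌋ = ⌊1246/41⌋ = 30
(the next term ⌊1246/41^2⌋ = 0, terminating the sum). Summing: v_41(1246!) = 30 = 30.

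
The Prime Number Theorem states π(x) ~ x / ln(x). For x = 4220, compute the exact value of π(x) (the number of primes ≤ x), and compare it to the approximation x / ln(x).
π(4220) = 578;  x/ln(x) ≈ 505.54;  relative error ≈ 12.54%.

Directly count primes up to 4220: π(4220) = 578. The PNT approximation gives 4220/ln(4220) ≈ 4220/8.34759 ≈ 505.54. Relative error (π(x) − x/ln(x)) / π(x) ≈ 12.54%; the approximation is known to undercount slightly (Li(x) is a better estimate).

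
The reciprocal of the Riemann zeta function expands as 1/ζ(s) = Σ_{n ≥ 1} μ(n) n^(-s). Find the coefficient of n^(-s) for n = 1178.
μ(1178) = -1

Factor n = 1178 = 2 · 19 · 31. μ(n) = 0 if any exponent ≥ 2 (not squarefree); otherwise μ(n) = (−1)^{ω(n)} where ω(n) is the number of distinct prime factors. Applying: μ(1178) = -1.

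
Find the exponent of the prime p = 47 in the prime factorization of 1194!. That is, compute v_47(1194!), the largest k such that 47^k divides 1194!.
v_47(1194!) = 25

Legendre's formula: v_p(n!) = Σ_{k ≥ 1} ⌊n / p^k⌋. For p = 47, n = 1194, the terms are:
  ⌊1194/47^1⌋ = ⌊1194/47⌋ = 25
(the next term ⌊1194/47^2⌋ = 0, terminating the sum). Summing: v_47(1194!) = 25 = 25.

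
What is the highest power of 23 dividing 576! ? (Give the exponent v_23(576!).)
v_23(576!) = 26

Legendre's formula: v_p(n!) = Σ_{k ≥ 1} ⌊n / p^k⌋. For p = 23, n = 576, the terms are:
  ⌊576/23^1⌋ = ⌊576/23⌋ = 25
  ⌊576/23^2⌋ = ⌊576/529⌋ = 1
(the next term ⌊576/23^3⌋ = 0, terminating the sum). Summing: v_23(576!) = 25 + 1 = 26.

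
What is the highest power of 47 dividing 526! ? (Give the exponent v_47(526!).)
v_47(526!) = 11

Legendre's formula: v_p(n!) = Σ_{k ≥ 1} ⌊n / p^k⌋. For p = 47, n = 526, the terms are:
  ⌊526/47^1⌋ = ⌊526/47⌋ = 11
(the next term ⌊526/47^2⌋ = 0, terminating the sum). Summing: v_47(526!) = 11 = 11.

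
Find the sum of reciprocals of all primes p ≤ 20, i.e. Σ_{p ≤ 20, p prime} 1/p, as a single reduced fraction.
Σ 1/p = 14117683/9699690

π(20) = 8, so the primes ≤ 20 are [2, 3, 5, 7, 11, 13, 17, 19]. Summing 1/p over these primes: 14117683/9699690 ≈ 1.4555. Mertens estimate ln ln(20) + 0.2615 ≈ 1.3587.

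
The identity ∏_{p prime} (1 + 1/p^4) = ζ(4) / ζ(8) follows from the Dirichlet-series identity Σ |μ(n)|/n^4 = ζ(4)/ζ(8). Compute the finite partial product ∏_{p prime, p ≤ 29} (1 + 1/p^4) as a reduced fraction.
∏ = 408418518091992985088034449701042208/378893302350878356551852293056730625

The primes p ≤ 29 are [2, 3, 5, 7, 11, 13, 17, 19, 23, 29]. For each, (1 + 1/p^4) = (p^4 + 1)/p^4. Multiplying these fractions over p ∈ [2, 3, 5, 7, 11, 13, 17, 19, 23, 29] gives 408418518091992985088034449701042208/378893302350878356551852293056730625. (In the limit P → ∞ this tends to ζ(4)/ζ(8).)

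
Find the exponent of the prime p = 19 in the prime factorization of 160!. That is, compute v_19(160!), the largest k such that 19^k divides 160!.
v_19(160!) = 8

Legendre's formula: v_p(n!) = Σ_{k ≥ 1} ⌊n / p^k⌋. For p = 19, n = 160, the terms are:
  ⌊160/19^1⌋ = ⌊160/19⌋ = 8
(the next term ⌊160/19^2⌋ = 0, terminating the sum). Summing: v_19(160!) = 8 = 8.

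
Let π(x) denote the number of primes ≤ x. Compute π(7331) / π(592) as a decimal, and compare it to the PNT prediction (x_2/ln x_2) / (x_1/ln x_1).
π(7331)/π(592) = 934/107 ≈ 8.7290;  PNT prediction ≈ 8.8821.

π(592) = 107 and π(7331) = 934, so π(7331)/π(592) ≈ 8.7290. The PNT-predicted ratio is (7331/ln(7331)) / (592/ln(592)) ≈ 8.8821. The two agree to within a few percent, as expected.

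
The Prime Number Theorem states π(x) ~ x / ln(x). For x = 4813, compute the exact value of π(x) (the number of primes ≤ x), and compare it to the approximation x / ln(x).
π(4813) = 648;  x/ln(x) ≈ 567.63;  relative error ≈ 12.40%.

Directly count primes up to 4813: π(4813) = 648. The PNT approximation gives 4813/ln(4813) ≈ 4813/8.47908 ≈ 567.63. Relative error (π(x) − x/ln(x)) / π(x) ≈ 12.40%; the approximation is known to undercount slightly (Li(x) is a better estimate).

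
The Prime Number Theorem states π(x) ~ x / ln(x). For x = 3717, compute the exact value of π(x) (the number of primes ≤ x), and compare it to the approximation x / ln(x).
π(3717) = 518;  x/ln(x) ≈ 452.15;  relative error ≈ 12.71%.

Directly count primes up to 3717: π(3717) = 518. The PNT approximation gives 3717/ln(3717) ≈ 3717/8.22067 ≈ 452.15. Relative error (π(x) − x/ln(x)) / π(x) ≈ 12.71%; the approximation is known to undercount slightly (Li(x) is a better estimate).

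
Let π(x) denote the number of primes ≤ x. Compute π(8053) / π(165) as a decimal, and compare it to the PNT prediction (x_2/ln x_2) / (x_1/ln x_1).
π(8053)/π(165) = 1012/38 ≈ 26.6316;  PNT prediction ≈ 27.7081.

π(165) = 38 and π(8053) = 1012, so π(8053)/π(165) ≈ 26.6316. The PNT-predicted ratio is (8053/ln(8053)) / (165/ln(165)) ≈ 27.7081. The two agree to within a few percent, as expected.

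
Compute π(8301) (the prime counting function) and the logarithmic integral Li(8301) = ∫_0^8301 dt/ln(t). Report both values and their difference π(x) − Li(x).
π(8301) = 1042;  Li(8301) ≈ 1059.84;  π(x) − Li(x) ≈ -17.84.

Direct count of primes ≤ 8301 gives π(8301) = 1042. Numerical evaluation of the logarithmic integral gives Li(8301) ≈ 1059.84. The difference π(x) − Li(x) ≈ -17.84 is typically negative for small/moderate x (Li(x) overestimates), though Littlewood's theorem shows this sign changes infinitely often.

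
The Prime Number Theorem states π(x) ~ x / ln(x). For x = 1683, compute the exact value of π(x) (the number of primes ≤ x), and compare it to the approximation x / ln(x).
π(1683) = 263;  x/ln(x) ≈ 226.56;  relative error ≈ 13.85%.

Directly count primes up to 1683: π(1683) = 263. The PNT approximation gives 1683/ln(1683) ≈ 1683/7.42833 ≈ 226.56. Relative error (π(x) − x/ln(x)) / π(x) ≈ 13.85%; the approximation is known to undercount slightly (Li(x) is a better estimate).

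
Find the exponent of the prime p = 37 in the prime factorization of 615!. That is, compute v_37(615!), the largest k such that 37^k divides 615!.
v_37(615!) = 16

Legendre's formula: v_p(n!) = Σ_{k ≥ 1} ⌊n / p^k⌋. For p = 37, n = 615, the terms are:
  ⌊615/37^1⌋ = ⌊615/37⌋ = 16
(the next term ⌊615/37^2⌋ = 0, terminating the sum). Summing: v_37(615!) = 16 = 16.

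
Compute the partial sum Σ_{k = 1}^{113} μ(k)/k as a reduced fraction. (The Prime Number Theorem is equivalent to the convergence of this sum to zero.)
Σ μ(k)/k = -116611872191453221503941654091901560637733903/4515722091488229684020743755934808927610669570

Values of μ(k) for 1 ≤ k ≤ 113: μ(1) = 1, μ(2) = -1, μ(3) = -1, μ(5) = -1, μ(6) = 1, μ(7) = -1, μ(10) = 1, μ(11) = -1, μ(13) = -1, μ(14) = 1, μ(15) = 1, μ(17) = -1, μ(19) = -1, μ(21) = 1, μ(22) = 1, μ(23) = -1, μ(26) = 1, μ(29) = -1, μ(30) = -1, μ(31) = -1, μ(33) = 1, μ(34) = 1, μ(35) = 1, μ(37) = -1, μ(38) = 1, μ(39) = 1, μ(41) = -1, μ(42) = -1, μ(43) = -1, μ(46) = 1, μ(47) = -1, μ(51) = 1, μ(53) = -1, μ(55) = 1, μ(57) = 1, μ(58) = 1, μ(59) = -1, μ(61) = -1, μ(62) = 1, μ(65) = 1, μ(66) = -1, μ(67) = -1, μ(69) = 1, μ(70) = -1, μ(71) = -1, μ(73) = -1, μ(74) = 1, μ(77) = 1, μ(78) = -1, μ(79) = -1, μ(82) = 1, μ(83) = -1, μ(85) = 1, μ(86) = 1, μ(87) = 1, μ(89) = -1, μ(91) = 1, μ(93) = 1, μ(94) = 1, μ(95) = 1, μ(97) = -1, μ(101) = -1, μ(102) = -1, μ(103) = -1, μ(105) = -1, μ(106) = 1, μ(107) = -1, μ(109) = -1, μ(110) = -1, μ(111) = 1, μ(113) = -1, with μ = 0 on non-squarefree integers. Summing μ(k)/k for k where μ(k) ≠ 0 gives -116611872191453221503941654091901560637733903/4515722091488229684020743755934808927610669570 ≈ -0.0258. (PNT ⟺ this sum → 0 as n → ∞.)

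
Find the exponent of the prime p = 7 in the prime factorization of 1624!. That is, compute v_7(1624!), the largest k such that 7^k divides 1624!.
v_7(1624!) = 269

Legendre's formula: v_p(n!) = Σ_{k ≥ 1} ⌊n / p^k⌋. For p = 7, n = 1624, the terms are:
  ⌊1624/7^1⌋ = ⌊1624/7⌋ = 232
  ⌊1624/7^2⌋ = ⌊1624/49⌋ = 33
  ⌊1624/7^3⌋ = ⌊1624/343⌋ = 4
(the next term ⌊1624/7^4⌋ = 0, terminating the sum). Summing: v_7(1624!) = 232 + 33 + 4 = 269.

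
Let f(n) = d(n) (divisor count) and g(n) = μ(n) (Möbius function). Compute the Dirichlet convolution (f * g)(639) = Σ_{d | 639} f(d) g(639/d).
(d * μ)(639) = 1

Divisors of 639: [1, 3, 9, 71, 213, 639]. For each d | 639:
  d = 1: d(1) · μ(639/1) = 1 · 0 = 0
  d = 3: d(3) · μ(639/3) = 2 · 1 = 2
  d = 9: d(9) · μ(639/9) = 3 · -1 = -3
  d = 71: d(71) · μ(639/71) = 2 · 0 = 0
  d = 213: d(213) · μ(639/213) = 4 · -1 = -4
  d = 639: d(639) · μ(639/639) = 6 · 1 = 6
Summing: (d * μ)(639) = 0 + 2 + -3 + 0 + -4 + 6 = 1.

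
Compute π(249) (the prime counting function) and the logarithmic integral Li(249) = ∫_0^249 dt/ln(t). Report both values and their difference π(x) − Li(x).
π(249) = 53;  Li(249) ≈ 59.25;  π(x) − Li(x) ≈ -6.25.

Direct count of primes ≤ 249 gives π(249) = 53. Numerical evaluation of the logarithmic integral gives Li(249) ≈ 59.25. The difference π(x) − Li(x) ≈ -6.25 is typically negative for small/moderate x (Li(x) overestimates), though Littlewood's theorem shows this sign changes infinitely often.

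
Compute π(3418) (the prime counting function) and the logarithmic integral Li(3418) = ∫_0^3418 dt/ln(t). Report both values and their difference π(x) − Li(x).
π(3418) = 480;  Li(3418) ≈ 494.54;  π(x) − Li(x) ≈ -14.54.

Direct count of primes ≤ 3418 gives π(3418) = 480. Numerical evaluation of the logarithmic integral gives Li(3418) ≈ 494.54. The difference π(x) − Li(x) ≈ -14.54 is typically negative for small/moderate x (Li(x) overestimates), though Littlewood's theorem shows this sign changes infinitely often.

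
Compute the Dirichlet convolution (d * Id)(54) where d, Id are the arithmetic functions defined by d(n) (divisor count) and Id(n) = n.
(d * Id)(54) = 232

Divisors of 54: [1, 2, 3, 6, 9, 18, 27, 54]. For each d | 54:
  d = 1: d(1) · Id(54/1) = 1 · 54 = 54
  d = 2: d(2) · Id(54/2) = 2 · 27 = 54
  d = 3: d(3) · Id(54/3) = 2 · 18 = 36
  d = 6: d(6) · Id(54/6) = 4 · 9 = 36
  d = 9: d(9) · Id(54/9) = 3 · 6 = 18
  d = 18: d(18) · Id(54/18) = 6 · 3 = 18
  d = 27: d(27) · Id(54/27) = 4 · 2 = 8
  d = 54: d(54) · Id(54/54) = 8 · 1 = 8
Summing: (d * Id)(54) = 54 + 54 + 36 + 36 + 18 + 18 + 8 + 8 = 232.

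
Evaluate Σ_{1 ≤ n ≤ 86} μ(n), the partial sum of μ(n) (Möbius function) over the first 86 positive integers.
Σ_{n ≤ 86} μ(n) = -2

Compute μ(n) for each 1 ≤ n ≤ 86: μ(1) = 1, μ(2) = -1, μ(3) = -1, μ(4) = 0, μ(5) = -1, μ(6) = 1, μ(7) = -1, μ(8) = 0, μ(9) = 0, μ(10) = 1, μ(11) = -1, μ(12) = 0, μ(13) = -1, μ(14) = 1, μ(15) = 1, μ(16) = 0, μ(17) = -1, μ(18) = 0, μ(19) = -1, μ(20) = 0, μ(21) = 1, μ(22) = 1, μ(23) = -1, μ(24) = 0, μ(25) = 0, μ(26) = 1, μ(27) = 0, μ(28) = 0, μ(29) = -1, μ(30) = -1, μ(31) = -1, μ(32) = 0, μ(33) = 1, μ(34) = 1, μ(35) = 1, μ(36) = 0, μ(37) = -1, μ(38) = 1, μ(39) = 1, μ(40) = 0, μ(41) = -1, μ(42) = -1, μ(43) = -1, μ(44) = 0, μ(45) = 0, μ(46) = 1, μ(47) = -1, μ(48) = 0, μ(49) = 0, μ(50) = 0, μ(51) = 1, μ(52) = 0, μ(53) = -1, μ(54) = 0, μ(55) = 1, μ(56) = 0, μ(57) = 1, μ(58) = 1, μ(59) = -1, μ(60) = 0, μ(61) = -1, μ(62) = 1, μ(63) = 0, μ(64) = 0, μ(65) = 1, μ(66) = -1, μ(67) = -1, μ(68) = 0, μ(69) = 1, μ(70) = -1, μ(71) = -1, μ(72) = 0, μ(73) = -1, μ(74) = 1, μ(75) = 0, μ(76) = 0, μ(77) = 1, μ(78) = -1, μ(79) = -1, μ(80) = 0, μ(81) = 0, μ(82) = 1, μ(83) = -1, μ(84) = 0, μ(85) = 1, μ(86) = 1. Summing all 86 values: -2. (Mertens function M(x) = Σ_{n ≤ x} μ(n); on average M(x) should be small (PNT ⟺ M(x) = o(x)).)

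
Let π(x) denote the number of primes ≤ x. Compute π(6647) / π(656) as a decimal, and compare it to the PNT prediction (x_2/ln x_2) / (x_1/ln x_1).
π(6647)/π(656) = 856/119 ≈ 7.1933;  PNT prediction ≈ 7.4668.

π(656) = 119 and π(6647) = 856, so π(6647)/π(656) ≈ 7.1933. The PNT-predicted ratio is (6647/ln(6647)) / (656/ln(656)) ≈ 7.4668. The two agree to within a few percent, as expected.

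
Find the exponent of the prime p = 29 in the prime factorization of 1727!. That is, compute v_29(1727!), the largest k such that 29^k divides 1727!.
v_29(1727!) = 61

Legendre's formula: v_p(n!) = Σ_{k ≥ 1} ⌊n / p^k⌋. For p = 29, n = 1727, the terms are:
  ⌊1727/29^1⌋ = ⌊1727/29⌋ = 59
  ⌊1727/29^2⌋ = ⌊1727/841⌋ = 2
(the next term ⌊1727/29^3⌋ = 0, terminating the sum). Summing: v_29(1727!) = 59 + 2 = 61.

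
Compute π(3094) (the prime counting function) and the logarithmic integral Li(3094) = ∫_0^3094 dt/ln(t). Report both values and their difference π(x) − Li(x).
π(3094) = 442;  Li(3094) ≈ 454.48;  π(x) − Li(x) ≈ -12.48.

Direct count of primes ≤ 3094 gives π(3094) = 442. Numerical evaluation of the logarithmic integral gives Li(3094) ≈ 454.48. The difference π(x) − Li(x) ≈ -12.48 is typically negative for small/moderate x (Li(x) overestimates), though Littlewood's theorem shows this sign changes infinitely often.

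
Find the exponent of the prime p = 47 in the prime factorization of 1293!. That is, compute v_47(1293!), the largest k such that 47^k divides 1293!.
v_47(1293!) = 27

Legendre's formula: v_p(n!) = Σ_{k ≥ 1} ⌊n / p^k⌋. For p = 47, n = 1293, the terms are:
  ⌊1293/47^1⌋ = ⌊1293/47⌋ = 27
(the next term ⌊1293/47^2⌋ = 0, terminating the sum). Summing: v_47(1293!) = 27 = 27.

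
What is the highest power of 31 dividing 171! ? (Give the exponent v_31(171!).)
v_31(171!) = 5

Legendre's formula: v_p(n!) = Σ_{k ≥ 1} ⌊n / p^k⌋. For p = 31, n = 171, the terms are:
  ⌊171/31^1⌋ = ⌊171/31⌋ = 5
(the next term ⌊171/31^2⌋ = 0, terminating the sum). Summing: v_31(171!) = 5 = 5.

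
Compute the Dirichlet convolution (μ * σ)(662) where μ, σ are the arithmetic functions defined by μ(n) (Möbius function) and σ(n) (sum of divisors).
(μ * σ)(662) = 662

Divisors of 662: [1, 2, 331, 662]. For each d | 662:
  d = 1: μ(1) · σ(662/1) = 1 · 996 = 996
  d = 2: μ(2) · σ(662/2) = -1 · 332 = -332
  d = 331: μ(331) · σ(662/331) = -1 · 3 = -3
  d = 662: μ(662) · σ(662/662) = 1 · 1 = 1
Summing: (μ * σ)(662) = 996 + -332 + -3 + 1 = 662.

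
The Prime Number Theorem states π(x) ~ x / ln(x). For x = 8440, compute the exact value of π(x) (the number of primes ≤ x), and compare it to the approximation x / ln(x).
π(8440) = 1055;  x/ln(x) ≈ 933.55;  relative error ≈ 11.51%.

Directly count primes up to 8440: π(8440) = 1055. The PNT approximation gives 8440/ln(8440) ≈ 8440/9.04074 ≈ 933.55. Relative error (π(x) − x/ln(x)) / π(x) ≈ 11.51%; the approximation is known to undercount slightly (Li(x) is a better estimate).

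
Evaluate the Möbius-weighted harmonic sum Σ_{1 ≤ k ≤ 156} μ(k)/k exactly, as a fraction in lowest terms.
Σ μ(k)/k = 35386221418707905836854512026342273734410221837967216139/5364750833138837555449767529261714317873456270532298668855

Values of μ(k) for 1 ≤ k ≤ 156: μ(1) = 1, μ(2) = -1, μ(3) = -1, μ(5) = -1, μ(6) = 1, μ(7) = -1, μ(10) = 1, μ(11) = -1, μ(13) = -1, μ(14) = 1, μ(15) = 1, μ(17) = -1, μ(19) = -1, μ(21) = 1, μ(22) = 1, μ(23) = -1, μ(26) = 1, μ(29) = -1, μ(30) = -1, μ(31) = -1, μ(33) = 1, μ(34) = 1, μ(35) = 1, μ(37) = -1, μ(38) = 1, μ(39) = 1, μ(41) = -1, μ(42) = -1, μ(43) = -1, μ(46) = 1, μ(47) = -1, μ(51) = 1, μ(53) = -1, μ(55) = 1, μ(57) = 1, μ(58) = 1, μ(59) = -1, μ(61) = -1, μ(62) = 1, μ(65) = 1, μ(66) = -1, μ(67) = -1, μ(69) = 1, μ(70) = -1, μ(71) = -1, μ(73) = -1, μ(74) = 1, μ(77) = 1, μ(78) = -1, μ(79) = -1, μ(82) = 1, μ(83) = -1, μ(85) = 1, μ(86) = 1, μ(87) = 1, μ(89) = -1, μ(91) = 1, μ(93) = 1, μ(94) = 1, μ(95) = 1, μ(97) = -1, μ(101) = -1, μ(102) = -1, μ(103) = -1, μ(105) = -1, μ(106) = 1, μ(107) = -1, μ(109) = -1, μ(110) = -1, μ(111) = 1, μ(113) = -1, μ(114) = -1, μ(115) = 1, μ(118) = 1, μ(119) = 1, μ(122) = 1, μ(123) = 1, μ(127) = -1, μ(129) = 1, μ(130) = -1, μ(131) = -1, μ(133) = 1, μ(134) = 1, μ(137) = -1, μ(138) = -1, μ(139) = -1, μ(141) = 1, μ(142) = 1, μ(143) = 1, μ(145) = 1, μ(146) = 1, μ(149) = -1, μ(151) = -1, μ(154) = -1, μ(155) = 1, with μ = 0 on non-squarefree integers. Summing μ(k)/k for k where μ(k) ≠ 0 gives 35386221418707905836854512026342273734410221837967216139/5364750833138837555449767529261714317873456270532298668855 ≈ 0.0066. (PNT ⟺ this sum → 0 as n → ∞.)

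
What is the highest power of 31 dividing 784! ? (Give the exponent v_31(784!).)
v_31(784!) = 25

Legendre's formula: v_p(n!) = Σ_{k ≥ 1} ⌊n / p^k⌋. For p = 31, n = 784, the terms are:
  ⌊784/31^1⌋ = ⌊784/31⌋ = 25
(the next term ⌊784/31^2⌋ = 0, terminating the sum). Summing: v_31(784!) = 25 = 25.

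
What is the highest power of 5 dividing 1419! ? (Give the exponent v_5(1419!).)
v_5(1419!) = 352

Legendre's formula: v_p(n!) = Σ_{k ≥ 1} ⌊n / p^k⌋. For p = 5, n = 1419, the terms are:
  ⌊1419/5^1⌋ = ⌊1419/5⌋ = 283
  ⌊1419/5^2⌋ = ⌊1419/25⌋ = 56
  ⌊1419/5^3⌋ = ⌊1419/125⌋ = 11
  ⌊1419/5^4⌋ = ⌊1419/625⌋ = 2
(the next term ⌊1419/5^5⌋ = 0, terminating the sum). Summing: v_5(1419!) = 283 + 56 + 11 + 2 = 352.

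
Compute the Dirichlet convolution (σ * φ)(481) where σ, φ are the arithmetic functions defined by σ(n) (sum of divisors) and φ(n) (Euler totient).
(σ * φ)(481) = 1924

Divisors of 481: [1, 13, 37, 481]. For each d | 481:
  d = 1: σ(1) · φ(481/1) = 1 · 432 = 432
  d = 13: σ(13) · φ(481/13) = 14 · 36 = 504
  d = 37: σ(37) · φ(481/37) = 38 · 12 = 456
  d = 481: σ(481) · φ(481/481) = 532 · 1 = 532
Summing: (σ * φ)(481) = 432 + 504 + 456 + 532 = 1924.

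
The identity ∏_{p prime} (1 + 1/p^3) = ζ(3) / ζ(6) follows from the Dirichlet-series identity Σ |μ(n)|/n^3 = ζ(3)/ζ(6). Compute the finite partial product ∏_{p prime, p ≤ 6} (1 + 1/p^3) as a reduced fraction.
∏ = 147/125

The primes p ≤ 6 are [2, 3, 5]. For each, (1 + 1/p^3) = (p^3 + 1)/p^3. Multiplying these fractions over p ∈ [2, 3, 5] gives 147/125. (In the limit P → ∞ this tends to ζ(3)/ζ(6).)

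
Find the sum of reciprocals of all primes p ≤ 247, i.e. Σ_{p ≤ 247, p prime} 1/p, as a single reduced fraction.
Σ 1/p = 506873196134241441348690763593294873492730445394823722837469097176314709804649267964680634478659521/256041159035492609053110100510385311995538591998443060216114576417920917800321526504084465112487730

π(247) = 53, so the primes ≤ 247 are [2, 3, 5, 7, 11, 13, 17, 19, 23, 29, 31, 37, 41, 43, 47, 53, 59, 61, 67, 71, 73, 79, 83, 89, 97, 101, 103, 107, 109, 113, 127, 131, 137, 139, 149, 151, 157, 163, 167, 173, 179, 181, 191, 193, 197, 199, 211, 223, 227, 229, 233, 239, 241]. Summing 1/p over these primes: 506873196134241441348690763593294873492730445394823722837469097176314709804649267964680634478659521/256041159035492609053110100510385311995538591998443060216114576417920917800321526504084465112487730 ≈ 1.9797. Mertens estimate ln ln(247) + 0.2615 ≈ 1.9680.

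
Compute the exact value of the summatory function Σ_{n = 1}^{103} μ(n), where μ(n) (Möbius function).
Σ_{n ≤ 103} μ(n) = -2

Compute μ(n) for each 1 ≤ n ≤ 103: μ(1) = 1, μ(2) = -1, μ(3) = -1, μ(4) = 0, μ(5) = -1, μ(6) = 1, μ(7) = -1, μ(8) = 0, μ(9) = 0, μ(10) = 1, μ(11) = -1, μ(12) = 0, μ(13) = -1, μ(14) = 1, μ(15) = 1, μ(16) = 0, μ(17) = -1, μ(18) = 0, μ(19) = -1, μ(20) = 0, μ(21) = 1, μ(22) = 1, μ(23) = -1, μ(24) = 0, μ(25) = 0, μ(26) = 1, μ(27) = 0, μ(28) = 0, μ(29) = -1, μ(30) = -1, μ(31) = -1, μ(32) = 0, μ(33) = 1, μ(34) = 1, μ(35) = 1, μ(36) = 0, μ(37) = -1, μ(38) = 1, μ(39) = 1, μ(40) = 0, μ(41) = -1, μ(42) = -1, μ(43) = -1, μ(44) = 0, μ(45) = 0, μ(46) = 1, μ(47) = -1, μ(48) = 0, μ(49) = 0, μ(50) = 0, μ(51) = 1, μ(52) = 0, μ(53) = -1, μ(54) = 0, μ(55) = 1, μ(56) = 0, μ(57) = 1, μ(58) = 1, μ(59) = -1, μ(60) = 0, μ(61) = -1, μ(62) = 1, μ(63) = 0, μ(64) = 0, μ(65) = 1, μ(66) = -1, μ(67) = -1, μ(68) = 0, μ(69) = 1, μ(70) = -1, μ(71) = -1, μ(72) = 0, μ(73) = -1, μ(74) = 1, μ(75) = 0, μ(76) = 0, μ(77) = 1, μ(78) = -1, μ(79) = -1, μ(80) = 0, μ(81) = 0, μ(82) = 1, μ(83) = -1, μ(84) = 0, μ(85) = 1, μ(86) = 1, μ(87) = 1, μ(88) = 0, μ(89) = -1, μ(90) = 0, μ(91) = 1, μ(92) = 0, μ(93) = 1, μ(94) = 1, μ(95) = 1, μ(96) = 0, μ(97) = -1, μ(98) = 0, μ(99) = 0, μ(100) = 0, μ(101) = -1, μ(102) = -1, μ(103) = -1. Summing all 103 values: -2. (Mertens function M(x) = Σ_{n ≤ x} μ(n); on average M(x) should be small (PNT ⟺ M(x) = o(x)).)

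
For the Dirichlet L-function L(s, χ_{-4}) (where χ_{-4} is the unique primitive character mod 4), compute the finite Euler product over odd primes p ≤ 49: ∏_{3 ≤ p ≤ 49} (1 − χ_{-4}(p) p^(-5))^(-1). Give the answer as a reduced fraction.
∏ = 7508883803148623376075754946450365737429310788606076172798130278074505/7537845509642297199917174706861149114875564283464393121061743521431552

The odd primes p ≤ 49 are [3, 5, 7, 11, 13, 17, 19, 23, 29, 31, 37, 41, 43, 47]. For each, χ(p) = 1 if p ≡ 1 mod 4, χ(p) = −1 if p ≡ 3 mod 4. Taking (1 − χ(p)/p^5)^(-1) = p^5/(p^5 − χ(p)): (1 − (-1)/3^5)^(-1) · (1 − (1)/5^5)^(-1) · (1 − (-1)/7^5)^(-1) · (1 − (-1)/11^5)^(-1) · (1 − (1)/13^5)^(-1) · (1 − (1)/17^5)^(-1) · (1 − (-1)/19^5)^(-1) · (1 − (-1)/23^5)^(-1) · (1 − (1)/29^5)^(-1) · (1 − (-1)/31^5)^(-1) · (1 − (1)/37^5)^(-1) · (1 − (1)/41^5)^(-1) · (1 − (-1)/43^5)^(-1) · (1 − (-1)/47^5)^(-1) = 7508883803148623376075754946450365737429310788606076172798130278074505/7537845509642297199917174706861149114875564283464393121061743521431552.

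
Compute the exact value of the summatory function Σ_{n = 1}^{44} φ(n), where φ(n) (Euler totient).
Σ_{n ≤ 44} φ(n) = 604

Compute φ(n) for each 1 ≤ n ≤ 44: φ(1) = 1, φ(2) = 1, φ(3) = 2, φ(4) = 2, φ(5) = 4, φ(6) = 2, φ(7) = 6, φ(8) = 4, φ(9) = 6, φ(10) = 4, φ(11) = 10, φ(12) = 4, φ(13) = 12, φ(14) = 6, φ(15) = 8, φ(16) = 8, φ(17) = 16, φ(18) = 6, φ(19) = 18, φ(20) = 8, φ(21) = 12, φ(22) = 10, φ(23) = 22, φ(24) = 8, φ(25) = 20, φ(26) = 12, φ(27) = 18, φ(28) = 12, φ(29) = 28, φ(30) = 8, φ(31) = 30, φ(32) = 16, φ(33) = 20, φ(34) = 16, φ(35) = 24, φ(36) = 12, φ(37) = 36, φ(38) = 18, φ(39) = 24, φ(40) = 16, φ(41) = 40, φ(42) = 12, φ(43) = 42, φ(44) = 20. Summing all 44 values: 604. (Average order: Σ_{n ≤ x} φ(n) ~ (3/π²) x². For x = 44, (3/π²)·44² ≈ 588.47.)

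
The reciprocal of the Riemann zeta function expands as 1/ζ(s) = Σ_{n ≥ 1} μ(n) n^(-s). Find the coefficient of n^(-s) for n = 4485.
μ(4485) = 1

Factor n = 4485 = 3 · 5 · 13 · 23. μ(n) = 0 if any exponent ≥ 2 (not squarefree); otherwise μ(n) = (−1)^{ω(n)} where ω(n) is the number of distinct prime factors. Applying: μ(4485) = 1.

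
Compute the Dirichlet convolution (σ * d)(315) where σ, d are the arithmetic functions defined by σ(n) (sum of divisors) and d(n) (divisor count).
(σ * d)(315) = 1920

Divisors of 315: [1, 3, 5, 7, 9, 15, 21, 35, 45, 63, 105, 315]. For each d | 315:
  d = 1: σ(1) · d(315/1) = 1 · 12 = 12
  d = 3: σ(3) · d(315/3) = 4 · 8 = 32
  d = 5: σ(5) · d(315/5) = 6 · 6 = 36
  d = 7: σ(7) · d(315/7) = 8 · 6 = 48
  d = 9: σ(9) · d(315/9) = 13 · 4 = 52
  d = 15: σ(15) · d(315/15) = 24 · 4 = 96
  d = 21: σ(21) · d(315/21) = 32 · 4 = 128
  d = 35: σ(35) · d(315/35) = 48 · 3 = 144
  d = 45: σ(45) · d(315/45) = 78 · 2 = 156
  d = 63: σ(63) · d(315/63) = 104 · 2 = 208
  d = 105: σ(105) · d(315/105) = 192 · 2 = 384
  d = 315: σ(315) · d(315/315) = 624 · 1 = 624
Summing: (σ * d)(315) = 12 + 32 + 36 + 48 + 52 + 96 + 128 + 144 + 156 + 208 + 384 + 624 = 1920.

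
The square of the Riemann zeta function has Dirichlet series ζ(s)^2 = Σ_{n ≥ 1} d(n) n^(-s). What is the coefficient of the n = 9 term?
d(9) = 3

ζ(s)^2 = (Σ 1/m^s)(Σ 1/k^s). The coefficient of 1/n^s in the product is the number of ordered pairs (m, k) with mk = n, which equals d(n). For n = 9, divisors are [1, 3, 9], so d(9) = 3.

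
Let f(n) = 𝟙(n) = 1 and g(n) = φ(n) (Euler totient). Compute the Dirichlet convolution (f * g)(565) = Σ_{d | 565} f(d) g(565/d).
(𝟙 * φ)(565) = 565

Divisors of 565: [1, 5, 113, 565]. For each d | 565:
  d = 1: 𝟙(1) · φ(565/1) = 1 · 448 = 448
  d = 5: 𝟙(5) · φ(565/5) = 1 · 112 = 112
  d = 113: 𝟙(113) · φ(565/113) = 1 · 4 = 4
  d = 565: 𝟙(565) · φ(565/565) = 1 · 1 = 1
Summing: (𝟙 * φ)(565) = 448 + 112 + 4 + 1 = 565.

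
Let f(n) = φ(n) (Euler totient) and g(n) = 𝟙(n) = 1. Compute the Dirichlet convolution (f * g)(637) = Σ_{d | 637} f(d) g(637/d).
(φ * 𝟙)(637) = 637

Divisors of 637: [1, 7, 13, 49, 91, 637]. For each d | 637:
  d = 1: φ(1) · 𝟙(637/1) = 1 · 1 = 1
  d = 7: φ(7) · 𝟙(637/7) = 6 · 1 = 6
  d = 13: φ(13) · 𝟙(637/13) = 12 · 1 = 12
  d = 49: φ(49) · 𝟙(637/49) = 42 · 1 = 42
  d = 91: φ(91) · 𝟙(637/91) = 72 · 1 = 72
  d = 637: φ(637) · 𝟙(637/637) = 504 · 1 = 504
Summing: (φ * 𝟙)(637) = 1 + 6 + 12 + 42 + 72 + 504 = 637.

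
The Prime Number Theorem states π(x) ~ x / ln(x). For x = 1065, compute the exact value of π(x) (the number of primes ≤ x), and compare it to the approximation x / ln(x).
π(1065) = 179;  x/ln(x) ≈ 152.78;  relative error ≈ 14.65%.

Directly count primes up to 1065: π(1065) = 179. The PNT approximation gives 1065/ln(1065) ≈ 1065/6.97073 ≈ 152.78. Relative error (π(x) − x/ln(x)) / π(x) ≈ 14.65%; the approximation is known to undercount slightly (Li(x) is a better estimate).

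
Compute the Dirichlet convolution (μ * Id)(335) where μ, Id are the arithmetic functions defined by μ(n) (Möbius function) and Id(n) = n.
(μ * Id)(335) = 264

Divisors of 335: [1, 5, 67, 335]. For each d | 335:
  d = 1: μ(1) · Id(335/1) = 1 · 335 = 335
  d = 5: μ(5) · Id(335/5) = -1 · 67 = -67
  d = 67: μ(67) · Id(335/67) = -1 · 5 = -5
  d = 335: μ(335) · Id(335/335) = 1 · 1 = 1
Summing: (μ * Id)(335) = 335 + -67 + -5 + 1 = 264.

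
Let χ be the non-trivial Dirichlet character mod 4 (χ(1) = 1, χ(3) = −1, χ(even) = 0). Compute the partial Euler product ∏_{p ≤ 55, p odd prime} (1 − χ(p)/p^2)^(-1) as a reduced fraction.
∏ = 6080498115610191266973991/6635764829241999360000000

The odd primes p ≤ 55 are [3, 5, 7, 11, 13, 17, 19, 23, 29, 31, 37, 41, 43, 47, 53]. For each, χ(p) = 1 if p ≡ 1 mod 4, χ(p) = −1 if p ≡ 3 mod 4. Taking (1 − χ(p)/p^2)^(-1) = p^2/(p^2 − χ(p)): (1 − (-1)/3^2)^(-1) · (1 − (1)/5^2)^(-1) · (1 − (-1)/7^2)^(-1) · (1 − (-1)/11^2)^(-1) · (1 − (1)/13^2)^(-1) · (1 − (1)/17^2)^(-1) · (1 − (-1)/19^2)^(-1) · (1 − (-1)/23^2)^(-1) · (1 − (1)/29^2)^(-1) · (1 − (-1)/31^2)^(-1) · (1 − (1)/37^2)^(-1) · (1 − (1)/41^2)^(-1) · (1 − (-1)/43^2)^(-1) · (1 − (-1)/47^2)^(-1) · (1 − (1)/53^2)^(-1) = 6080498115610191266973991/6635764829241999360000000.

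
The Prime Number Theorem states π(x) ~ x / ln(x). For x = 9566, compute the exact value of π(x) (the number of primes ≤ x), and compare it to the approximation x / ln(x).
π(9566) = 1183;  x/ln(x) ≈ 1043.64;  relative error ≈ 11.78%.

Directly count primes up to 9566: π(9566) = 1183. The PNT approximation gives 9566/ln(9566) ≈ 9566/9.16597 ≈ 1043.64. Relative error (π(x) − x/ln(x)) / π(x) ≈ 11.78%; the approximation is known to undercount slightly (Li(x) is a better estimate).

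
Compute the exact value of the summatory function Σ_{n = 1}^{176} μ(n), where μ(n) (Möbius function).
Σ_{n ≤ 176} μ(n) = -4

Compute μ(n) for each 1 ≤ n ≤ 176: μ(1) = 1, μ(2) = -1, μ(3) = -1, μ(4) = 0, μ(5) = -1, μ(6) = 1, μ(7) = -1, μ(8) = 0, μ(9) = 0, μ(10) = 1, μ(11) = -1, μ(12) = 0, μ(13) = -1, μ(14) = 1, μ(15) = 1, μ(16) = 0, μ(17) = -1, μ(18) = 0, μ(19) = -1, μ(20) = 0, μ(21) = 1, μ(22) = 1, μ(23) = -1, μ(24) = 0, μ(25) = 0, μ(26) = 1, μ(27) = 0, μ(28) = 0, μ(29) = -1, μ(30) = -1, μ(31) = -1, μ(32) = 0, μ(33) = 1, μ(34) = 1, μ(35) = 1, μ(36) = 0, μ(37) = -1, μ(38) = 1, μ(39) = 1, μ(40) = 0, μ(41) = -1, μ(42) = -1, μ(43) = -1, μ(44) = 0, μ(45) = 0, μ(46) = 1, μ(47) = -1, μ(48) = 0, μ(49) = 0, μ(50) = 0, μ(51) = 1, μ(52) = 0, μ(53) = -1, μ(54) = 0, μ(55) = 1, μ(56) = 0, μ(57) = 1, μ(58) = 1, μ(59) = -1, μ(60) = 0, μ(61) = -1, μ(62) = 1, μ(63) = 0, μ(64) = 0, μ(65) = 1, μ(66) = -1, μ(67) = -1, μ(68) = 0, μ(69) = 1, μ(70) = -1, μ(71) = -1, μ(72) = 0, μ(73) = -1, μ(74) = 1, μ(75) = 0, μ(76) = 0, μ(77) = 1, μ(78) = -1, μ(79) = -1, μ(80) = 0, μ(81) = 0, μ(82) = 1, μ(83) = -1, μ(84) = 0, μ(85) = 1, μ(86) = 1, μ(87) = 1, μ(88) = 0, μ(89) = -1, μ(90) = 0, μ(91) = 1, μ(92) = 0, μ(93) = 1, μ(94) = 1, μ(95) = 1, μ(96) = 0, μ(97) = -1, μ(98) = 0, μ(99) = 0, μ(100) = 0, μ(101) = -1, μ(102) = -1, μ(103) = -1, μ(104) = 0, μ(105) = -1, μ(106) = 1, μ(107) = -1, μ(108) = 0, μ(109) = -1, μ(110) = -1, μ(111) = 1, μ(112) = 0, μ(113) = -1, μ(114) = -1, μ(115) = 1, μ(116) = 0, μ(117) = 0, μ(118) = 1, μ(119) = 1, μ(120) = 0, μ(121) = 0, μ(122) = 1, μ(123) = 1, μ(124) = 0, μ(125) = 0, μ(126) = 0, μ(127) = -1, μ(128) = 0, μ(129) = 1, μ(130) = -1, μ(131) = -1, μ(132) = 0, μ(133) = 1, μ(134) = 1, μ(135) = 0, μ(136) = 0, μ(137) = -1, μ(138) = -1, μ(139) = -1, μ(140) = 0, μ(141) = 1, μ(142) = 1, μ(143) = 1, μ(144) = 0, μ(145) = 1, μ(146) = 1, μ(147) = 0, μ(148) = 0, μ(149) = -1, μ(150) = 0, μ(151) = -1, μ(152) = 0, μ(153) = 0, μ(154) = -1, μ(155) = 1, μ(156) = 0, μ(157) = -1, μ(158) = 1, μ(159) = 1, μ(160) = 0, μ(161) = 1, μ(162) = 0, μ(163) = -1, μ(164) = 0, μ(165) = -1, μ(166) = 1, μ(167) = -1, μ(168) = 0, μ(169) = 0, μ(170) = -1, μ(171) = 0, μ(172) = 0, μ(173) = -1, μ(174) = -1, μ(175) = 0, μ(176) = 0. Summing all 176 values: -4. (Mertens function M(x) = Σ_{n ≤ x} μ(n); on average M(x) should be small (PNT ⟺ M(x) = o(x)).)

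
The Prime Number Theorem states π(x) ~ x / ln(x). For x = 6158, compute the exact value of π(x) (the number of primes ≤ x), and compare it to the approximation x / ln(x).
π(6158) = 802;  x/ln(x) ≈ 705.75;  relative error ≈ 12.00%.

Directly count primes up to 6158: π(6158) = 802. The PNT approximation gives 6158/ln(6158) ≈ 6158/8.72551 ≈ 705.75. Relative error (π(x) − x/ln(x)) / π(x) ≈ 12.00%; the approximation is known to undercount slightly (Li(x) is a better estimate).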